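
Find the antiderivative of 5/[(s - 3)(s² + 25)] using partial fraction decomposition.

Cover-up at s=3: A = 5/(3²+25) = 5/34. Coeff matching: B = -5/34, C = -15/34. Decomposition: (5/34)/(s - 3) - ((5/34)s + 15/34)/(s² + 25). Integrate: linear → ln, quadratic → (1/2)ln + arctan: (5/34) ln|(s - 3)| - (5/68) ln(s² + 25) - (3/34) arctan(s/5) + C


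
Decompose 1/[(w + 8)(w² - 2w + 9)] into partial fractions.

Cover-up at w = -8: A = 1/((-8)² - 2·(-8) + 9) = 1/89. Then B = -A = -1/89, C = -A·(-2 - 8) = 10/89
Result: (1/89)/(w + 8) - ((1/89)w - 10/89)/(w² - 2w + 9)


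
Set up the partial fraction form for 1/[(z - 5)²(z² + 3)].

Repeated linear + quadratic: A/(z - 5) + B/(z - 5)² + (Cz + D)/(z² + 3)


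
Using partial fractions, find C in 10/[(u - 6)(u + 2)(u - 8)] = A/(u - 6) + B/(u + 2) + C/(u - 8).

Cover-up at u = 8: C = 10/[(8 - 6)(8 + 2)] = 10/[(2)(10)] = 10/20 = 1/2


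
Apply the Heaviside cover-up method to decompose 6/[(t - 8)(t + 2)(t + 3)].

Cover (t - 8), t=8: α = 6/[(8 + 2)(8 + 3)] = 3/55. Cover (t + 2), t=-2: β = 6/[(-2 - 8)(-2 + 3)] = -3/5. Cover (t + 3), t=-3: γ = 6/[(-3 - 8)(-3 + 2)] = 6/11.
Result: (3/55)/(t - 8) - (3/5)/(t + 2) + (6/11)/(t + 3)


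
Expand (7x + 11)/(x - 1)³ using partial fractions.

(7x + 11) = A(x - 1)² + B(x - 1) + C. At x = 1: C = 7·1 + 11 = 18. Coefficients: A = 0, B = 7
Result: 7/(x - 1)² + 18/(x - 1)³


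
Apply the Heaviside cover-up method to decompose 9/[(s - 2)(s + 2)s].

Cover (s - 2), s=2: α = 9/[(2 + 2)(2 - 0)] = 9/8. Cover (s + 2), s=-2: β = 9/[(-2 - 2)(-2 - 0)] = 9/8. Cover s, s=0: γ = 9/[(0 - 2)(0 + 2)] = -9/4.
Result: (9/8)/(s - 2) + (9/8)/(s + 2) - (9/4)/s


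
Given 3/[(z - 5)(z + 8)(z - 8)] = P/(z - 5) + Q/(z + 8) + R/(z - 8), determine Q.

Cover-up at z = -8: Q = 3/[(-8 - 5)(-8 - 8)] = 3/[(-13)(-16)] = 3/208


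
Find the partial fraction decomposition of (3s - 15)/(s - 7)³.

(3s - 15) = A(s - 7)² + B(s - 7) + C. At s = 7: C = 3·7 - 15 = 6. Coefficients: A = 0, B = 3
Result: 3/(s - 7)² + 6/(s - 7)³


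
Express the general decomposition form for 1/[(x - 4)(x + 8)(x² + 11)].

Two linear + quadratic: A/(x - 4) + B/(x + 8) + (Cx + D)/(x² + 11)


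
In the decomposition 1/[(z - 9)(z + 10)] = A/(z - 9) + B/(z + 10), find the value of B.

Cover-up at z = -10: B = 1/(-10 - 9) = -1/19


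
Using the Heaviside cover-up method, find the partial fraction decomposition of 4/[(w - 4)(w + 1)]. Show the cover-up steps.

Cover (w - 4): set w=4, get A = 4/(4 + 1) = 4/5. Cover (w + 1): set w=-1, get B = 4/(-1 - 4) = -4/5.
Result: (4/5)/(w - 4) - (4/5)/(w + 1)


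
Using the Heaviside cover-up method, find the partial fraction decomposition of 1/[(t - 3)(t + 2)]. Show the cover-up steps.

Cover (t - 3): set t=3, get A = 1/(3 + 2) = 1/5. Cover (t + 2): set t=-2, get B = 1/(-2 - 3) = -1/5.
Result: (1/5)/(t - 3) - (1/5)/(t + 2)


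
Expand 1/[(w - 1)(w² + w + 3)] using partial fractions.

Cover-up at w = 1: A = 1/(1² + 1·1 + 3) = 1/5. Then B = -A = -1/5, C = -A·(1 + 1) = -2/5
Result: (1/5)/(w - 1) - ((1/5)w + 2/5)/(w² + w + 3)


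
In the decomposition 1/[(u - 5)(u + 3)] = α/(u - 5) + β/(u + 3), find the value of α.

Cover-up at u = 5: α = 1/(5 + 3) = 1/8


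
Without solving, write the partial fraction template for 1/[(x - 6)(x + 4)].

Distinct linear factors: α/(x - 6) + β/(x + 4)


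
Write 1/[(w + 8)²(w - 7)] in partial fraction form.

Cover-up at w=7: R = 1/(7 + 8)² = 1/225. Cover-up at w=-8: Q = 1/(-8 - 7) = -1/15. Comparing w² coeff: P = -R = -1/225
Result: (-1/225)/(w + 8) - (1/15)/(w + 8)² + (1/225)/(w - 7)


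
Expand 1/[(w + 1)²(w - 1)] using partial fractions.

Cover-up at w=1: C = 1/(1 + 1)² = 1/4. Cover-up at w=-1: B = 1/(-1 - 1) = -1/2. Comparing w² coeff: A = -C = -1/4
Result: (-1/4)/(w + 1) - (1/2)/(w + 1)² + (1/4)/(w - 1)


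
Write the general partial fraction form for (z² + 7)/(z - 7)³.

Repeated linear factor (power 3): α/(z - 7) + β/(z - 7)² + γ/(z - 7)³


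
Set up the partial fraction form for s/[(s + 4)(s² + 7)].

Linear + irreducible quadratic: α/(s + 4) + (βs + γ)/(s² + 7)


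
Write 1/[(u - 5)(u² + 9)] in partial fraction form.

Cover-up at u = 5: α = 1/(5² + 9) = 1/34. Then β = -α = -1/34, γ = -α·(0 + 5) = -5/34
Result: (1/34)/(u - 5) - ((1/34)u + 5/34)/(u² + 9)


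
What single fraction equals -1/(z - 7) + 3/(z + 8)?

Common denominator (z - 7)(z + 8). Numerator: -1(z + 8) + 3(z - 7) = (-z - 8) + (3z - 21) = 2z - 29
Result: (2z - 29)/[(z - 7)(z + 8)]


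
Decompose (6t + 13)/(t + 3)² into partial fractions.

(6t + 13) = P(t + 3) + Q. At t = -3: Q = 6·(-3) + 13 = -5. Coeff of t: P = 6
Result: 6/(t + 3) - 5/(t + 3)²


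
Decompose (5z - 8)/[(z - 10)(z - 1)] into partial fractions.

At z=10: P = (5·10 - 8)/(10 - 1) = 14/3. At z=1: Q = (5·1 - 8)/(1 - 10) = 1/3
Result: (14/3)/(z - 10) + (1/3)/(z - 1)


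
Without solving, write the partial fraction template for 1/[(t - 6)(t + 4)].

Distinct linear factors: P/(t - 6) + Q/(t + 4)


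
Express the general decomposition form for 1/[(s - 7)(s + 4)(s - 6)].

Three distinct linear factors: α/(s - 7) + β/(s + 4) + γ/(s - 6)


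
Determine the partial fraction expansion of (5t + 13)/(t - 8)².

(5t + 13) = A(t - 8) + B. At t = 8: B = 5·8 + 13 = 53. Coeff of t: A = 5
Result: 5/(t - 8) + 53/(t - 8)²


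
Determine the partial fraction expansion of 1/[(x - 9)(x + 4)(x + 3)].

Using cover-up method: P = 1/156, Q = 1/13, R = -1/12
Result: (1/156)/(x - 9) + (1/13)/(x + 4) - (1/12)/(x + 3)


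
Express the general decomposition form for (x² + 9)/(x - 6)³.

Repeated linear factor (power 3): α/(x - 6) + β/(x - 6)² + γ/(x - 6)³


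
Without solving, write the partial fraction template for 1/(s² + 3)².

Repeated quadratic factor: (αs + β)/(s² + 3) + (γs + δ)/(s² + 3)²


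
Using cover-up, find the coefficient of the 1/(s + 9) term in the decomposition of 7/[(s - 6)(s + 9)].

Cover (s + 9), set s=-9: 7/((s - 6) at s=-9) = 7/(-15) = -7/15


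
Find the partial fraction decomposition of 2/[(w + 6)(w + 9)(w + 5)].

Using cover-up method: A = -2/3, B = 1/6, C = 1/2
Result: (-2/3)/(w + 6) + (1/6)/(w + 9) + (1/2)/(w + 5)


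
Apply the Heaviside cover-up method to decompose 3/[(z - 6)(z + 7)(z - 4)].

Cover (z - 6), z=6: α = 3/[(6 + 7)(6 - 4)] = 3/26. Cover (z + 7), z=-7: β = 3/[(-7 - 6)(-7 - 4)] = 3/143. Cover (z - 4), z=4: γ = 3/[(4 - 6)(4 + 7)] = -3/22.
Result: (3/26)/(z - 6) + (3/143)/(z + 7) - (3/22)/(z - 4)


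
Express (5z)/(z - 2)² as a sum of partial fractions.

(5z) = A(z - 2) + B. At z = 2: B = 5·2 + 0 = 10. Coeff of z: A = 5
Result: 5/(z - 2) + 10/(z - 2)²


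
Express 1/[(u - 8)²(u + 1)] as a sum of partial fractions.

Cover-up at u=-1: γ = 1/(-1 - 8)² = 1/81. Cover-up at u=8: β = 1/(8 + 1) = 1/9. Comparing u² coeff: α = -γ = -1/81
Result: (-1/81)/(u - 8) + (1/9)/(u - 8)² + (1/81)/(u + 1)


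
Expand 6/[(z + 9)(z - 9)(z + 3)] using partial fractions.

Using cover-up method: A = 1/18, B = 1/36, C = -1/12
Result: (1/18)/(z + 9) + (1/36)/(z - 9) - (1/12)/(z + 3)


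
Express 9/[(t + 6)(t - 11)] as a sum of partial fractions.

9/(t + 6)(t - 11) = α/(t + 6) + β/(t - 11). α = 9/(-6 - 11) = -9/17, β = 9/(11 + 6) = 9/17
Result: (-9/17)/(t + 6) + (9/17)/(t - 11)


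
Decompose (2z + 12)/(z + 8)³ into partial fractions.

(2z + 12) = A(z + 8)² + B(z + 8) + C. At z = -8: C = 2·(-8) + 12 = -4. Coefficients: A = 0, B = 2
Result: 2/(z + 8)² - 4/(z + 8)³


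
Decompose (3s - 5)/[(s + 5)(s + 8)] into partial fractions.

At s=-5: A = (3·(-5) - 5)/(-5 + 8) = -20/3. At s=-8: B = (3·(-8) - 5)/(-8 + 5) = 29/3
Result: (-20/3)/(s + 5) + (29/3)/(s + 8)


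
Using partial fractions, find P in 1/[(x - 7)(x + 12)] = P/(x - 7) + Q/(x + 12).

Cover-up at x = 7: P = 1/(7 + 12) = 1/19


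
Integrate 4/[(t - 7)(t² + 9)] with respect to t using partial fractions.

Cover-up at t=7: P = 4/(7²+9) = 2/29. Coeff matching: Q = -2/29, R = -14/29. Decomposition: (2/29)/(t - 7) - ((2/29)t + 14/29)/(t² + 9). Integrate: linear → ln, quadratic → (1/2)ln + arctan: (2/29) ln|(t - 7)| - (1/29) ln(t² + 9) - (14/87) arctan(t/3) + C


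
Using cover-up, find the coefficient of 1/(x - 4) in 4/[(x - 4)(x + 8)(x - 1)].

Cover (x - 4), set x=4: 4/[(4 + 8)(4 - 1)] = 1/9


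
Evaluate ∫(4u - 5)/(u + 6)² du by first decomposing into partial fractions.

Decompose: P = 4, Q = 4·(-6) - 5 = -29, so (4u - 5)/(u + 6)² = 4/(u + 6) - 29/(u + 6)². Integrate: ∫ P/(u + 6) du = 4 ln|(u + 6)|; ∫ Q/(u + 6)² du = 29/(u + 6). Sum: 4 ln|(u + 6)| + 29/(u + 6) + C


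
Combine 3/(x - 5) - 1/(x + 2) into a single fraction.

Common denominator (x - 5)(x + 2). Numerator: 3(x + 2) - 1(x - 5) = (3x + 6) - (x - 5) = 2x + 11
Result: (2x + 11)/[(x - 5)(x + 2)]


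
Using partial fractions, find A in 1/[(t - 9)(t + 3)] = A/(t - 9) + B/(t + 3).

Cover-up at t = 9: A = 1/(9 + 3) = 1/12


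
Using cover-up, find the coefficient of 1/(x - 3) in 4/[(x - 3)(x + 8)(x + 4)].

Cover (x - 3), set x=3: 4/[(3 + 8)(3 + 4)] = 4/77


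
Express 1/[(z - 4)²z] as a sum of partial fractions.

Cover-up at z=0: C = 1/(0 - 4)² = 1/16. Cover-up at z=4: B = 1/(4 - 0) = 1/4. Comparing z² coeff: A = -C = -1/16
Result: (-1/16)/(z - 4) + (1/4)/(z - 4)² + (1/16)/z


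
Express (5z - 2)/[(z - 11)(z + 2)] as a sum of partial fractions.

At z=11: α = (5·11 - 2)/(11 + 2) = 53/13. At z=-2: β = (5·(-2) - 2)/(-2 - 11) = 12/13
Result: (53/13)/(z - 11) + (12/13)/(z + 2)


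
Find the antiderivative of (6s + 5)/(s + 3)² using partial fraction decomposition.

Decompose: α = 6, β = 6·(-3) + 5 = -13, so (6s + 5)/(s + 3)² = 6/(s + 3) - 13/(s + 3)². Integrate: ∫ α/(s + 3) ds = 6 ln|(s + 3)|; ∫ β/(s + 3)² ds = 13/(s + 3). Sum: 6 ln|(s + 3)| + 13/(s + 3) + C


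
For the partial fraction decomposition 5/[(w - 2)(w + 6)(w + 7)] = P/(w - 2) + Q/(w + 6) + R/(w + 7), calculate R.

Cover-up at w = -7: R = 5/[(-7 - 2)(-7 + 6)] = 5/[(-9)(-1)] = 5/9


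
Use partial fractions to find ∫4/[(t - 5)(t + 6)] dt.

Decompose: 4/[(t - 5)(t + 6)] = (4/11)/(t - 5) - (4/11)/(t + 6). Integrate each term: (4/11) ln|(t - 5)| - (4/11) ln|(t + 6)| + C


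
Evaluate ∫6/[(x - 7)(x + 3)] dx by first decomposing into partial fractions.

Decompose: 6/[(x - 7)(x + 3)] = (3/5)/(x - 7) - (3/5)/(x + 3). Integrate each term: (3/5) ln|(x - 7)| - (3/5) ln|(x + 3)| + C


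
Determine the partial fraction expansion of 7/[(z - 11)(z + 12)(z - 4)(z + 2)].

Using Heaviside cover-up: (1/299)/(z - 11) - (7/3680)/(z + 12) - (1/96)/(z - 4) + (7/780)/(z + 2)


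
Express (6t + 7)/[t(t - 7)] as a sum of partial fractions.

At t=0: α = (6·0 + 7)/(0 - 7) = -1. At t=7: β = (6·7 + 7)/(7 - 0) = 7
Result: -1/t + 7/(t - 7)


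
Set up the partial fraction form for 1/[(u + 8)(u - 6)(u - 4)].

Three distinct linear factors: A/(u + 8) + B/(u - 6) + C/(u - 4)


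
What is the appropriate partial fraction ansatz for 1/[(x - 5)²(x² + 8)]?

Repeated linear + quadratic: A/(x - 5) + B/(x - 5)² + (Cx + D)/(x² + 8)


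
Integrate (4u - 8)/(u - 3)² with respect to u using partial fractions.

Decompose: A = 4, B = 4·3 - 8 = 4, so (4u - 8)/(u - 3)² = 4/(u - 3) + 4/(u - 3)². Integrate: ∫ A/(u - 3) du = 4 ln|(u - 3)|; ∫ B/(u - 3)² du = -4/(u - 3). Sum: 4 ln|(u - 3)| - 4/(u - 3) + C


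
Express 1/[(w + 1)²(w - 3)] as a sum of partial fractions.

Cover-up at w=3: γ = 1/(3 + 1)² = 1/16. Cover-up at w=-1: β = 1/(-1 - 3) = -1/4. Comparing w² coeff: α = -γ = -1/16
Result: (-1/16)/(w + 1) - (1/4)/(w + 1)² + (1/16)/(w - 3)


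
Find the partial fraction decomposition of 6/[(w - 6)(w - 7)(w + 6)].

Using cover-up method: P = -1/2, Q = 6/13, R = 1/26
Result: (-1/2)/(w - 6) + (6/13)/(w - 7) + (1/26)/(w + 6)


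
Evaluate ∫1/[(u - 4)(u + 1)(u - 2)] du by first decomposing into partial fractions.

Cover-up: A = 1/10, B = 1/15, C = -1/6. Decomposition: (1/10)/(u - 4) + (1/15)/(u + 1) - (1/6)/(u - 2). Integrate each term: (1/10) ln|(u - 4)| + (1/15) ln|(u + 1)| - (1/6) ln|(u - 2)| + C


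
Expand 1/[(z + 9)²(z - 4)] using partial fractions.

Cover-up at z=4: γ = 1/(4 + 9)² = 1/169. Cover-up at z=-9: β = 1/(-9 - 4) = -1/13. Comparing z² coeff: α = -γ = -1/169
Result: (-1/169)/(z + 9) - (1/13)/(z + 9)² + (1/169)/(z - 4)


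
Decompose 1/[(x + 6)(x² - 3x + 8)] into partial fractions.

Cover-up at x = -6: A = 1/((-6)² - 3·(-6) + 8) = 1/62. Then B = -A = -1/62, C = -A·(-3 - 6) = 9/62
Result: (1/62)/(x + 6) - ((1/62)x - 9/62)/(x² - 3x + 8)


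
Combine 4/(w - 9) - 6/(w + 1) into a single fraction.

Common denominator (w - 9)(w + 1). Numerator: 4(w + 1) - 6(w - 9) = (4w + 4) - (6w - 54) = -2w + 58
Result: (-2w + 58)/[(w - 9)(w + 1)]


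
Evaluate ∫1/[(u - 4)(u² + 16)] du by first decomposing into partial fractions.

Cover-up at u=4: A = 1/(4²+16) = 1/32. Coeff matching: B = -1/32, C = -1/8. Decomposition: (1/32)/(u - 4) - ((1/32)u + 1/8)/(u² + 16). Integrate: linear → ln, quadratic → (1/2)ln + arctan: (1/32) ln|(u - 4)| - (1/64) ln(u² + 16) - (1/32) arctan(u/4) + C


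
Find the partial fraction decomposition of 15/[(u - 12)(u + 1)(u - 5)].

Using cover-up method: A = 15/91, B = 5/26, C = -5/14
Result: (15/91)/(u - 12) + (5/26)/(u + 1) - (5/14)/(u - 5)


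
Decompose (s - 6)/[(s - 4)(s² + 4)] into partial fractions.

At s=4: α = (1·4 - 6)/(4² + 4) = -1/10. β = -α = 1/10, γ = 1 - 4·α = 7/5
Result: (-1/10)/(s - 4) + ((1/10)s + 7/5)/(s² + 4)


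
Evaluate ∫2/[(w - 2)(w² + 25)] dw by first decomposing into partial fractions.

Cover-up at w=2: P = 2/(2²+25) = 2/29. Coeff matching: Q = -2/29, R = -4/29. Decomposition: (2/29)/(w - 2) - ((2/29)w + 4/29)/(w² + 25). Integrate: linear → ln, quadratic → (1/2)ln + arctan: (2/29) ln|(w - 2)| - (1/29) ln(w² + 25) - (4/145) arctan(w/5) + C


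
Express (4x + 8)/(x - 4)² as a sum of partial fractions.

(4x + 8) = α(x - 4) + β. At x = 4: β = 4·4 + 8 = 24. Coeff of x: α = 4
Result: 4/(x - 4) + 24/(x - 4)²


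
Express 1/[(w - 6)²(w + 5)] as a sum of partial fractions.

Cover-up at w=-5: γ = 1/(-5 - 6)² = 1/121. Cover-up at w=6: β = 1/(6 + 5) = 1/11. Comparing w² coeff: α = -γ = -1/121
Result: (-1/121)/(w - 6) + (1/11)/(w - 6)² + (1/121)/(w + 5)


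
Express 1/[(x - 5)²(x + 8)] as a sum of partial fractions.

Cover-up at x=-8: C = 1/(-8 - 5)² = 1/169. Cover-up at x=5: B = 1/(5 + 8) = 1/13. Comparing x² coeff: A = -C = -1/169
Result: (-1/169)/(x - 5) + (1/13)/(x - 5)² + (1/169)/(x + 8)


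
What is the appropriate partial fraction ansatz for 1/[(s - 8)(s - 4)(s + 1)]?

Three distinct linear factors: α/(s - 8) + β/(s - 4) + γ/(s + 1)


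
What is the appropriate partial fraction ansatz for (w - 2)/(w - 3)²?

Repeated linear factor: α/(w - 3) + β/(w - 3)²


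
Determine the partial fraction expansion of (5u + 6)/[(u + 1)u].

At u=-1: P = (5·(-1) + 6)/(-1 - 0) = -1. At u=0: Q = (5·0 + 6)/(0 + 1) = 6
Result: -1/(u + 1) + 6/u


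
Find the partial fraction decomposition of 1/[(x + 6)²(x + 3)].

Cover-up at x=-3: C = 1/(-3 + 6)² = 1/9. Cover-up at x=-6: B = 1/(-6 + 3) = -1/3. Comparing x² coeff: A = -C = -1/9
Result: (-1/9)/(x + 6) - (1/3)/(x + 6)² + (1/9)/(x + 3)


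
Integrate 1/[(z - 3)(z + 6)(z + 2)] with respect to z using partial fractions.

Cover-up: P = 1/45, Q = 1/36, R = -1/20. Decomposition: (1/45)/(z - 3) + (1/36)/(z + 6) - (1/20)/(z + 2). Integrate each term: (1/45) ln|(z - 3)| + (1/36) ln|(z + 6)| - (1/20) ln|(z + 2)| + C


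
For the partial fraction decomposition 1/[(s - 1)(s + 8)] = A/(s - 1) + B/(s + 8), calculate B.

Cover-up at s = -8: B = 1/(-8 - 1) = -1/9


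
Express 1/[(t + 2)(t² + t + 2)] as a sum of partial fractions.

Cover-up at t = -2: P = 1/((-2)² + 1·(-2) + 2) = 1/4. Then Q = -P = -1/4, R = -P·(1 - 2) = 1/4
Result: (1/4)/(t + 2) - ((1/4)t - 1/4)/(t² + t + 2)


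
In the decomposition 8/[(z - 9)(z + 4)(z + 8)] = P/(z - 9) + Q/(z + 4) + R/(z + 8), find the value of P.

Cover-up at z = 9: P = 8/[(9 + 4)(9 + 8)] = 8/[(13)(17)] = 8/221


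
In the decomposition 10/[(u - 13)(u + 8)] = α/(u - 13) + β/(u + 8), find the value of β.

Cover-up at u = -8: β = 10/(-8 - 13) = -10/21


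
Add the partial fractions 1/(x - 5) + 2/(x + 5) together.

Common denominator (x - 5)(x + 5). Numerator: 1(x + 5) + 2(x - 5) = (x + 5) + (2x - 10) = 3x - 5
Result: (3x - 5)/[(x - 5)(x + 5)]


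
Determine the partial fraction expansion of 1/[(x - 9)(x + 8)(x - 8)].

Using cover-up method: α = 1/17, β = 1/272, γ = -1/16
Result: (1/17)/(x - 9) + (1/272)/(x + 8) - (1/16)/(x - 8)


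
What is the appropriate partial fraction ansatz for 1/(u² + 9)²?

Repeated quadratic factor: (Pu + Q)/(u² + 9) + (Ru + S)/(u² + 9)²


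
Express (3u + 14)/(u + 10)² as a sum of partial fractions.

(3u + 14) = α(u + 10) + β. At u = -10: β = 3·(-10) + 14 = -16. Coeff of u: α = 3
Result: 3/(u + 10) - 16/(u + 10)²


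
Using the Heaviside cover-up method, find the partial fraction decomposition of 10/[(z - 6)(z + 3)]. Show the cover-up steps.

Cover (z - 6): set z=6, get α = 10/(6 + 3) = 10/9. Cover (z + 3): set z=-3, get β = 10/(-3 - 6) = -10/9.
Result: (10/9)/(z - 6) - (10/9)/(z + 3)


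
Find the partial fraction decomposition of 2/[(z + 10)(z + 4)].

2/(z + 10)(z + 4) = α/(z + 10) + β/(z + 4). α = 2/(-10 + 4) = -1/3, β = 2/(-4 + 10) = 1/3
Result: (-1/3)/(z + 10) + (1/3)/(z + 4)


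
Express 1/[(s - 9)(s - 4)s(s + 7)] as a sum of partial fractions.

Using Heaviside cover-up: (1/720)/(s - 9) - (1/220)/(s - 4) + (1/252)/s - (1/1232)/(s + 7)


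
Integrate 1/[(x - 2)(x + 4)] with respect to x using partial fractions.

Decompose: 1/[(x - 2)(x + 4)] = (1/6)/(x - 2) - (1/6)/(x + 4). Integrate each term: (1/6) ln|(x - 2)| - (1/6) ln|(x + 4)| + C


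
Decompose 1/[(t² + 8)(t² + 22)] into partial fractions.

Coefficient matching gives α = γ = 0, β = 1/(22-8) = 1/14, δ = -β = -1/14
Result: (1/14)/(t² + 8) - (1/14)/(t² + 22)


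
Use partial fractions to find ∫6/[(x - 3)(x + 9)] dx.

Decompose: 6/[(x - 3)(x + 9)] = (1/2)/(x - 3) - (1/2)/(x + 9). Integrate each term: (1/2) ln|(x - 3)| - (1/2) ln|(x + 9)| + C


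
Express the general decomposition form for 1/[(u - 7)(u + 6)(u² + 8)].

Two linear + quadratic: P/(u - 7) + Q/(u + 6) + (Ru + S)/(u² + 8)


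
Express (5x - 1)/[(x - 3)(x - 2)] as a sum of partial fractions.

At x=3: A = (5·3 - 1)/(3 - 2) = 14. At x=2: B = (5·2 - 1)/(2 - 3) = -9
Result: 14/(x - 3) - 9/(x - 2)


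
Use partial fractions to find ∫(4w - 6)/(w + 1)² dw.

Decompose: α = 4, β = 4·(-1) - 6 = -10, so (4w - 6)/(w + 1)² = 4/(w + 1) - 10/(w + 1)². Integrate: ∫ α/(w + 1) dw = 4 ln|(w + 1)|; ∫ β/(w + 1)² dw = 10/(w + 1). Sum: 4 ln|(w + 1)| + 10/(w + 1) + C


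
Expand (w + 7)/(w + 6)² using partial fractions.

(w + 7) = A(w + 6) + B. At w = -6: B = 1·(-6) + 7 = 1. Coeff of w: A = 1
Result: 1/(w + 6) + 1/(w + 6)²


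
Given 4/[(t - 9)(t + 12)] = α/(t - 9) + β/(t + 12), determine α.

Cover-up at t = 9: α = 4/(9 + 12) = 4/21


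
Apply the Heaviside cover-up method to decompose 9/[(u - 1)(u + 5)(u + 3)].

Cover (u - 1), u=1: α = 9/[(1 + 5)(1 + 3)] = 3/8. Cover (u + 5), u=-5: β = 9/[(-5 - 1)(-5 + 3)] = 3/4. Cover (u + 3), u=-3: γ = 9/[(-3 - 1)(-3 + 5)] = -9/8.
Result: (3/8)/(u - 1) + (3/4)/(u + 5) - (9/8)/(u + 3)


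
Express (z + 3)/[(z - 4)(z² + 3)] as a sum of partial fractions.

At z=4: α = (1·4 + 3)/(4² + 3) = 7/19. β = -α = -7/19, γ = 1 - 4·α = -9/19
Result: (7/19)/(z - 4) - ((7/19)z + 9/19)/(z² + 3)


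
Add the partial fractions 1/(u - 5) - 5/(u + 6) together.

Common denominator (u - 5)(u + 6). Numerator: 1(u + 6) - 5(u - 5) = (u + 6) - (5u - 25) = -4u + 31
Result: (-4u + 31)/[(u - 5)(u + 6)]


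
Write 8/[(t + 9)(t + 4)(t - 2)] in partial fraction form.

Using cover-up method: A = 8/55, B = -4/15, C = 4/33
Result: (8/55)/(t + 9) - (4/15)/(t + 4) + (4/33)/(t - 2)


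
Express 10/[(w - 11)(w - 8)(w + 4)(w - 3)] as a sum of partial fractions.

Using Heaviside cover-up: (1/36)/(w - 11) - (1/18)/(w - 8) - (1/126)/(w + 4) + (1/28)/(w - 3)


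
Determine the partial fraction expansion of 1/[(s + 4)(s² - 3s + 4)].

Cover-up at s = -4: A = 1/((-4)² - 3·(-4) + 4) = 1/32. Then B = -A = -1/32, C = -A·(-3 - 4) = 7/32
Result: (1/32)/(s + 4) - ((1/32)s - 7/32)/(s² - 3s + 4)


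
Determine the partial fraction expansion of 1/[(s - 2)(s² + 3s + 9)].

Cover-up at s = 2: α = 1/(2² + 3·2 + 9) = 1/19. Then β = -α = -1/19, γ = -α·(3 + 2) = -5/19
Result: (1/19)/(s - 2) - ((1/19)s + 5/19)/(s² + 3s + 9)


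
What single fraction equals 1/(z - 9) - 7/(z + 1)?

Common denominator (z - 9)(z + 1). Numerator: 1(z + 1) - 7(z - 9) = (z + 1) - (7z - 63) = -6z + 64
Result: (-6z + 64)/[(z - 9)(z + 1)]


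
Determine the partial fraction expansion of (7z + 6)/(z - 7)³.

(7z + 6) = P(z - 7)² + Q(z - 7) + R. At z = 7: R = 7·7 + 6 = 55. Coefficients: P = 0, Q = 7
Result: 7/(z - 7)² + 55/(z - 7)³


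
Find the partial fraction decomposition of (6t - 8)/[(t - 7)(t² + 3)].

At t=7: P = (6·7 - 8)/(7² + 3) = 17/26. Q = -P = -17/26, R = 6 - 7·P = 37/26
Result: (17/26)/(t - 7) - ((17/26)t - 37/26)/(t² + 3)


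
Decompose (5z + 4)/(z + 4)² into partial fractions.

(5z + 4) = α(z + 4) + β. At z = -4: β = 5·(-4) + 4 = -16. Coeff of z: α = 5
Result: 5/(z + 4) - 16/(z + 4)²


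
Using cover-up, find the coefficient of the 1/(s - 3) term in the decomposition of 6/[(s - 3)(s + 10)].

Cover (s - 3), set s=3: 6/((s + 10) at s=3) = 6/(13) = 6/13


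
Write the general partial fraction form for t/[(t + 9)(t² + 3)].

Linear + irreducible quadratic: A/(t + 9) + (Bt + C)/(t² + 3)


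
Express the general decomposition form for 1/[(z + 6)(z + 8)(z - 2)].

Three distinct linear factors: P/(z + 6) + Q/(z + 8) + R/(z - 2)


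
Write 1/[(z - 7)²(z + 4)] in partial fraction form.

Cover-up at z=-4: C = 1/(-4 - 7)² = 1/121. Cover-up at z=7: B = 1/(7 + 4) = 1/11. Comparing z² coeff: A = -C = -1/121
Result: (-1/121)/(z - 7) + (1/11)/(z - 7)² + (1/121)/(z + 4)


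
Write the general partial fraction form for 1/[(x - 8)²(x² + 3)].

Repeated linear + quadratic: α/(x - 8) + β/(x - 8)² + (γx + δ)/(x² + 3)


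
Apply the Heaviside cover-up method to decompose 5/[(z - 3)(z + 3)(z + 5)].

Cover (z - 3), z=3: α = 5/[(3 + 3)(3 + 5)] = 5/48. Cover (z + 3), z=-3: β = 5/[(-3 - 3)(-3 + 5)] = -5/12. Cover (z + 5), z=-5: γ = 5/[(-5 - 3)(-5 + 3)] = 5/16.
Result: (5/48)/(z - 3) - (5/12)/(z + 3) + (5/16)/(z + 5)


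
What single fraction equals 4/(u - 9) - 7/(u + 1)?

Common denominator (u - 9)(u + 1). Numerator: 4(u + 1) - 7(u - 9) = (4u + 4) - (7u - 63) = -3u + 67
Result: (-3u + 67)/[(u - 9)(u + 1)]


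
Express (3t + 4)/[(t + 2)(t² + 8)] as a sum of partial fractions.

At t=-2: P = (3·(-2) + 4)/((-2)² + 8) = -1/6. Q = -P = 1/6, R = 3 - (-2)·P = 8/3
Result: (-1/6)/(t + 2) + ((1/6)t + 8/3)/(t² + 8)


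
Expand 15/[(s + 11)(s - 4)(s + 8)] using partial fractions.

Using cover-up method: α = 1/3, β = 1/12, γ = -5/12
Result: (1/3)/(s + 11) + (1/12)/(s - 4) - (5/12)/(s + 8)


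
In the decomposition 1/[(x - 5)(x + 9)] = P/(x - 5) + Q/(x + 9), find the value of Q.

Cover-up at x = -9: Q = 1/(-9 - 5) = -1/14


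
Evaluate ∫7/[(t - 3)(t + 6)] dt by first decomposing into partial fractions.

Decompose: 7/[(t - 3)(t + 6)] = (7/9)/(t - 3) - (7/9)/(t + 6). Integrate each term: (7/9) ln|(t - 3)| - (7/9) ln|(t + 6)| + C


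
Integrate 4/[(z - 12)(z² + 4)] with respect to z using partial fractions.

Cover-up at z=12: α = 4/(12²+4) = 1/37. Coeff matching: β = -1/37, γ = -12/37. Decomposition: (1/37)/(z - 12) - ((1/37)z + 12/37)/(z² + 4). Integrate: linear → ln, quadratic → (1/2)ln + arctan: (1/37) ln|(z - 12)| - (1/74) ln(z² + 4) - (6/37) arctan(z/2) + C


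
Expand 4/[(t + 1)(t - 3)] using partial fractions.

4/(t + 1)(t - 3) = A/(t + 1) + B/(t - 3). A = 4/(-1 - 3) = -1, B = 4/(3 + 1) = 1
Result: -1/(t + 1) + 1/(t - 3)


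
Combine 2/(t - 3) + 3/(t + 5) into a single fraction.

Common denominator (t - 3)(t + 5). Numerator: 2(t + 5) + 3(t - 3) = (2t + 10) + (3t - 9) = 5t + 1
Result: (5t + 1)/[(t - 3)(t + 5)]


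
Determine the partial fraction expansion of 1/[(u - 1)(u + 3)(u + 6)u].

Using Heaviside cover-up: (1/28)/(u - 1) + (1/36)/(u + 3) - (1/126)/(u + 6) - (1/18)/u


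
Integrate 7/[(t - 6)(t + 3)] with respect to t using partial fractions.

Decompose: 7/[(t - 6)(t + 3)] = (7/9)/(t - 6) - (7/9)/(t + 3). Integrate each term: (7/9) ln|(t - 6)| - (7/9) ln|(t + 3)| + C


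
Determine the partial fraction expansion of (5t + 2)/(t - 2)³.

(5t + 2) = P(t - 2)² + Q(t - 2) + R. At t = 2: R = 5·2 + 2 = 12. Coefficients: P = 0, Q = 5
Result: 5/(t - 2)² + 12/(t - 2)³


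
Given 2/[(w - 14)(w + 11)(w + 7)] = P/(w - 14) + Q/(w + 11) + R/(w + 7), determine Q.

Cover-up at w = -11: Q = 2/[(-11 - 14)(-11 + 7)] = 2/[(-25)(-4)] = 2/100 = 1/50


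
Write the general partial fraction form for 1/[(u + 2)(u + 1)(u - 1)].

Three distinct linear factors: P/(u + 2) + Q/(u + 1) + R/(u - 1)


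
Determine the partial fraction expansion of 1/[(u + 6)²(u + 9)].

Cover-up at u=-9: γ = 1/(-9 + 6)² = 1/9. Cover-up at u=-6: β = 1/(-6 + 9) = 1/3. Comparing u² coeff: α = -γ = -1/9
Result: (-1/9)/(u + 6) + (1/3)/(u + 6)² + (1/9)/(u + 9)


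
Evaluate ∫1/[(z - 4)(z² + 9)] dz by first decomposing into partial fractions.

Cover-up at z=4: A = 1/(4²+9) = 1/25. Coeff matching: B = -1/25, C = -4/25. Decomposition: (1/25)/(z - 4) - ((1/25)z + 4/25)/(z² + 9). Integrate: linear → ln, quadratic → (1/2)ln + arctan: (1/25) ln|(z - 4)| - (1/50) ln(z² + 9) - (4/75) arctan(z/3) + C


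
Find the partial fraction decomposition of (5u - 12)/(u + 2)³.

(5u - 12) = A(u + 2)² + B(u + 2) + C. At u = -2: C = 5·(-2) - 12 = -22. Coefficients: A = 0, B = 5
Result: 5/(u + 2)² - 22/(u + 2)³


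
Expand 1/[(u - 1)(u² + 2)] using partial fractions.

Cover-up at u = 1: P = 1/(1² + 2) = 1/3. Then Q = -P = -1/3, R = -P·(0 + 1) = -1/3
Result: (1/3)/(u - 1) - ((1/3)u + 1/3)/(u² + 2)


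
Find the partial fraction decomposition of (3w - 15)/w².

(3w - 15) = Aw + B. At w = 0: B = 3·0 - 15 = -15. Coeff of w: A = 3
Result: 3/w - 15/w²


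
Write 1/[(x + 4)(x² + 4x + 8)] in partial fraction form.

Cover-up at x = -4: P = 1/((-4)² + 4·(-4) + 8) = 1/8. Then Q = -P = -1/8, R = -P·(4 - 4) = 0
Result: (1/8)/(x + 4) - ((1/8)x)/(x² + 4x + 8)


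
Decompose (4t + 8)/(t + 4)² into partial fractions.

(4t + 8) = A(t + 4) + B. At t = -4: B = 4·(-4) + 8 = -8. Coeff of t: A = 4
Result: 4/(t + 4) - 8/(t + 4)²


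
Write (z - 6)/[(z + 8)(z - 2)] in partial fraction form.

At z=-8: P = (1·(-8) - 6)/(-8 - 2) = 7/5. At z=2: Q = (1·2 - 6)/(2 + 8) = -2/5
Result: (7/5)/(z + 8) - (2/5)/(z - 2)


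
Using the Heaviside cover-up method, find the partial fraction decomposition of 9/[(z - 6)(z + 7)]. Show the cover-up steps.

Cover (z - 6): set z=6, get P = 9/(6 + 7) = 9/13. Cover (z + 7): set z=-7, get Q = 9/(-7 - 6) = -9/13.
Result: (9/13)/(z - 6) - (9/13)/(z + 7)


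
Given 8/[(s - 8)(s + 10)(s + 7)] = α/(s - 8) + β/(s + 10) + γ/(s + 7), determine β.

Cover-up at s = -10: β = 8/[(-10 - 8)(-10 + 7)] = 8/[(-18)(-3)] = 8/54 = 4/27


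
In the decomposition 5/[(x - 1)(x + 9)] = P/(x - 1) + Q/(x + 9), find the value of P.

Cover-up at x = 1: P = 5/(1 + 9) = 5/10 = 1/2


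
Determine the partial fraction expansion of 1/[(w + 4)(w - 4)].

1/(w + 4)(w - 4) = α/(w + 4) + β/(w - 4). α = 1/(-4 - 4) = -1/8, β = 1/(4 + 4) = 1/8
Result: (-1/8)/(w + 4) + (1/8)/(w - 4)


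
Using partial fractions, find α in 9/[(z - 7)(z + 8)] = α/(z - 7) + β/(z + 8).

Cover-up at z = 7: α = 9/(7 + 8) = 9/15 = 3/5


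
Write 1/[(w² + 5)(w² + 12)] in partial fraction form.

Coefficient matching gives P = R = 0, Q = 1/(12-5) = 1/7, S = -Q = -1/7
Result: (1/7)/(w² + 5) - (1/7)/(w² + 12)


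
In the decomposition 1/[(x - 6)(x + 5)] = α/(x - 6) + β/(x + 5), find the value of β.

Cover-up at x = -5: β = 1/(-5 - 6) = -1/11


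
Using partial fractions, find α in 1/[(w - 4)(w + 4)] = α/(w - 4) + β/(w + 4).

Cover-up at w = 4: α = 1/(4 + 4) = 1/8


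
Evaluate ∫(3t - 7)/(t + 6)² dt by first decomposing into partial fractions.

Decompose: P = 3, Q = 3·(-6) - 7 = -25, so (3t - 7)/(t + 6)² = 3/(t + 6) - 25/(t + 6)². Integrate: ∫ P/(t + 6) dt = 3 ln|(t + 6)|; ∫ Q/(t + 6)² dt = 25/(t + 6). Sum: 3 ln|(t + 6)| + 25/(t + 6) + C


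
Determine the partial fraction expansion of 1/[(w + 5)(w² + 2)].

Cover-up at w = -5: A = 1/((-5)² + 2) = 1/27. Then B = -A = -1/27, C = -A·(0 - 5) = 5/27
Result: (1/27)/(w + 5) - ((1/27)w - 5/27)/(w² + 2)


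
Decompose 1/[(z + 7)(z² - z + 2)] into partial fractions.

Cover-up at z = -7: P = 1/((-7)² - 1·(-7) + 2) = 1/58. Then Q = -P = -1/58, R = -P·(-1 - 7) = 4/29
Result: (1/58)/(z + 7) - ((1/58)z - 4/29)/(z² - z + 2)


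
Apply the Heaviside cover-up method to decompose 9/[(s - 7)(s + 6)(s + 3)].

Cover (s - 7), s=7: α = 9/[(7 + 6)(7 + 3)] = 9/130. Cover (s + 6), s=-6: β = 9/[(-6 - 7)(-6 + 3)] = 3/13. Cover (s + 3), s=-3: γ = 9/[(-3 - 7)(-3 + 6)] = -3/10.
Result: (9/130)/(s - 7) + (3/13)/(s + 6) - (3/10)/(s + 3)


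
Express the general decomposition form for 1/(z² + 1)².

Repeated quadratic factor: (αz + β)/(z² + 1) + (γz + δ)/(z² + 1)²


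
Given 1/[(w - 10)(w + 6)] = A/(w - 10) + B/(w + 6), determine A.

Cover-up at w = 10: A = 1/(10 + 6) = 1/16


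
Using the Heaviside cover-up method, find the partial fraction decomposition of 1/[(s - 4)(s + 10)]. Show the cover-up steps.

Cover (s - 4): set s=4, get A = 1/(4 + 10) = 1/14. Cover (s + 10): set s=-10, get B = 1/(-10 - 4) = -1/14.
Result: (1/14)/(s - 4) - (1/14)/(s + 10)


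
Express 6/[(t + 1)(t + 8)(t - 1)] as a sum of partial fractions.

Using cover-up method: α = -3/7, β = 2/21, γ = 1/3
Result: (-3/7)/(t + 1) + (2/21)/(t + 8) + (1/3)/(t - 1)


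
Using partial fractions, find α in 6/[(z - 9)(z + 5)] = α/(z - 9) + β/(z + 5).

Cover-up at z = 9: α = 6/(9 + 5) = 6/14 = 3/7


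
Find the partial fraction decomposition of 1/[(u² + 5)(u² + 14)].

Coefficient matching gives P = R = 0, Q = 1/(14-5) = 1/9, S = -Q = -1/9
Result: (1/9)/(u² + 5) - (1/9)/(u² + 14)


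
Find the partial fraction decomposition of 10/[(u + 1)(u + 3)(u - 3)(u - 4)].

Using Heaviside cover-up: (1/4)/(u + 1) - (5/42)/(u + 3) - (5/12)/(u - 3) + (2/7)/(u - 4)


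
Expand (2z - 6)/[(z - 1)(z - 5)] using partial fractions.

At z=1: P = (2·1 - 6)/(1 - 5) = 1. At z=5: Q = (2·5 - 6)/(5 - 1) = 1
Result: 1/(z - 1) + 1/(z - 5)


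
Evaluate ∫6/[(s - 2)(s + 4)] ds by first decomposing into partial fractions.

Decompose: 6/[(s - 2)(s + 4)] = 1/(s - 2) - 1/(s + 4). Integrate each term: ln|(s - 2)| - ln|(s + 4)| + C


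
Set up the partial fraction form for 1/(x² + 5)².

Repeated quadratic factor: (Px + Q)/(x² + 5) + (Rx + S)/(x² + 5)²


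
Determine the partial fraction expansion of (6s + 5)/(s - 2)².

(6s + 5) = P(s - 2) + Q. At s = 2: Q = 6·2 + 5 = 17. Coeff of s: P = 6
Result: 6/(s - 2) + 17/(s - 2)²


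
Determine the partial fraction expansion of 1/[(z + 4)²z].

Cover-up at z=0: C = 1/(0 + 4)² = 1/16. Cover-up at z=-4: B = 1/(-4 - 0) = -1/4. Comparing z² coeff: A = -C = -1/16
Result: (-1/16)/(z + 4) - (1/4)/(z + 4)² + (1/16)/z


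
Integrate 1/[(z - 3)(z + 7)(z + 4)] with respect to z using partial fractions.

Cover-up: A = 1/70, B = 1/30, C = -1/21. Decomposition: (1/70)/(z - 3) + (1/30)/(z + 7) - (1/21)/(z + 4). Integrate each term: (1/70) ln|(z - 3)| + (1/30) ln|(z + 7)| - (1/21) ln|(z + 4)| + C


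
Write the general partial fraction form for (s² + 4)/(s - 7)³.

Repeated linear factor (power 3): α/(s - 7) + β/(s - 7)² + γ/(s - 7)³


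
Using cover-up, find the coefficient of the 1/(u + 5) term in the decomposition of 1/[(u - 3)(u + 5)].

Cover (u + 5), set u=-5: 1/((u - 3) at u=-5) = 1/(-8) = -1/8


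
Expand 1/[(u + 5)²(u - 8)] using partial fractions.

Cover-up at u=8: R = 1/(8 + 5)² = 1/169. Cover-up at u=-5: Q = 1/(-5 - 8) = -1/13. Comparing u² coeff: P = -R = -1/169
Result: (-1/169)/(u + 5) - (1/13)/(u + 5)² + (1/169)/(u - 8)


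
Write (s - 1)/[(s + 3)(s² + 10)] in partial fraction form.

At s=-3: P = (1·(-3) - 1)/((-3)² + 10) = -4/19. Q = -P = 4/19, R = 1 - (-3)·P = 7/19
Result: (-4/19)/(s + 3) + ((4/19)s + 7/19)/(s² + 10)


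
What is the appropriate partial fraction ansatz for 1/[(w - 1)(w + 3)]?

Distinct linear factors: α/(w - 1) + β/(w + 3)


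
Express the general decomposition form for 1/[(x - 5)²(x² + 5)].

Repeated linear + quadratic: A/(x - 5) + B/(x - 5)² + (Cx + D)/(x² + 5)


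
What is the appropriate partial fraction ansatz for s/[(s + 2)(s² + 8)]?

Linear + irreducible quadratic: α/(s + 2) + (βs + γ)/(s² + 8)


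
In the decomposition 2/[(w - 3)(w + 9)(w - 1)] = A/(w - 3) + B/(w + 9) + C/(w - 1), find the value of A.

Cover-up at w = 3: A = 2/[(3 + 9)(3 - 1)] = 2/[(12)(2)] = 2/24 = 1/12


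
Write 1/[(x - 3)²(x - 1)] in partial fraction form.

Cover-up at x=1: γ = 1/(1 - 3)² = 1/4. Cover-up at x=3: β = 1/(3 - 1) = 1/2. Comparing x² coeff: α = -γ = -1/4
Result: (-1/4)/(x - 3) + (1/2)/(x - 3)² + (1/4)/(x - 1)


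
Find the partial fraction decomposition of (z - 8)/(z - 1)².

(z - 8) = P(z - 1) + Q. At z = 1: Q = 1·1 - 8 = -7. Coeff of z: P = 1
Result: 1/(z - 1) - 7/(z - 1)²


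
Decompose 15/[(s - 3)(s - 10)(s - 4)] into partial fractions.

Using cover-up method: α = 15/7, β = 5/14, γ = -5/2
Result: (15/7)/(s - 3) + (5/14)/(s - 10) - (5/2)/(s - 4)


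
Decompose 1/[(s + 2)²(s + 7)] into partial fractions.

Cover-up at s=-7: R = 1/(-7 + 2)² = 1/25. Cover-up at s=-2: Q = 1/(-2 + 7) = 1/5. Comparing s² coeff: P = -R = -1/25
Result: (-1/25)/(s + 2) + (1/5)/(s + 2)² + (1/25)/(s + 7)


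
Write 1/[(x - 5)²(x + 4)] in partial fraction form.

Cover-up at x=-4: R = 1/(-4 - 5)² = 1/81. Cover-up at x=5: Q = 1/(5 + 4) = 1/9. Comparing x² coeff: P = -R = -1/81
Result: (-1/81)/(x - 5) + (1/9)/(x - 5)² + (1/81)/(x + 4)


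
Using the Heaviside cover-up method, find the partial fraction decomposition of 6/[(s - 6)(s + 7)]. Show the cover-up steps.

Cover (s - 6): set s=6, get α = 6/(6 + 7) = 6/13. Cover (s + 7): set s=-7, get β = 6/(-7 - 6) = -6/13.
Result: (6/13)/(s - 6) - (6/13)/(s + 7)


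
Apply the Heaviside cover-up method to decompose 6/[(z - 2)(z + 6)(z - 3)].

Cover (z - 2), z=2: α = 6/[(2 + 6)(2 - 3)] = -3/4. Cover (z + 6), z=-6: β = 6/[(-6 - 2)(-6 - 3)] = 1/12. Cover (z - 3), z=3: γ = 6/[(3 - 2)(3 + 6)] = 2/3.
Result: (-3/4)/(z - 2) + (1/12)/(z + 6) + (2/3)/(z - 3)


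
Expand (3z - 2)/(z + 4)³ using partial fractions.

(3z - 2) = P(z + 4)² + Q(z + 4) + R. At z = -4: R = 3·(-4) - 2 = -14. Coefficients: P = 0, Q = 3
Result: 3/(z + 4)² - 14/(z + 4)³


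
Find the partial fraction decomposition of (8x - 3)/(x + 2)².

(8x - 3) = A(x + 2) + B. At x = -2: B = 8·(-2) - 3 = -19. Coeff of x: A = 8
Result: 8/(x + 2) - 19/(x + 2)²


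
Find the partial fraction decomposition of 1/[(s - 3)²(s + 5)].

Cover-up at s=-5: R = 1/(-5 - 3)² = 1/64. Cover-up at s=3: Q = 1/(3 + 5) = 1/8. Comparing s² coeff: P = -R = -1/64
Result: (-1/64)/(s - 3) + (1/8)/(s - 3)² + (1/64)/(s + 5)


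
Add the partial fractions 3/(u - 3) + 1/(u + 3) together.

Common denominator (u - 3)(u + 3). Numerator: 3(u + 3) + 1(u - 3) = (3u + 9) + (u - 3) = 4u + 6
Result: (4u + 6)/[(u - 3)(u + 3)]


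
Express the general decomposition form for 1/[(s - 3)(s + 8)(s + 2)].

Three distinct linear factors: P/(s - 3) + Q/(s + 8) + R/(s + 2)


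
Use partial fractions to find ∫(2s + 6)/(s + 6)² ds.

Decompose: A = 2, B = 2·(-6) + 6 = -6, so (2s + 6)/(s + 6)² = 2/(s + 6) - 6/(s + 6)². Integrate: ∫ A/(s + 6) ds = 2 ln|(s + 6)|; ∫ B/(s + 6)² ds = 6/(s + 6). Sum: 2 ln|(s + 6)| + 6/(s + 6) + C


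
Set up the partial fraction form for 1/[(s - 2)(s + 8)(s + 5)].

Three distinct linear factors: P/(s - 2) + Q/(s + 8) + R/(s + 5)


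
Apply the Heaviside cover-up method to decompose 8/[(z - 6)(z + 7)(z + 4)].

Cover (z - 6), z=6: α = 8/[(6 + 7)(6 + 4)] = 4/65. Cover (z + 7), z=-7: β = 8/[(-7 - 6)(-7 + 4)] = 8/39. Cover (z + 4), z=-4: γ = 8/[(-4 - 6)(-4 + 7)] = -4/15.
Result: (4/65)/(z - 6) + (8/39)/(z + 7) - (4/15)/(z + 4)


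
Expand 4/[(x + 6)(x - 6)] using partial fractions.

4/(x + 6)(x - 6) = P/(x + 6) + Q/(x - 6). P = 4/(-6 - 6) = -1/3, Q = 4/(6 + 6) = 1/3
Result: (-1/3)/(x + 6) + (1/3)/(x - 6)


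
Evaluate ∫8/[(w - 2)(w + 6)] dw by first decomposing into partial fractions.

Decompose: 8/[(w - 2)(w + 6)] = 1/(w - 2) - 1/(w + 6). Integrate each term: ln|(w - 2)| - ln|(w + 6)| + C


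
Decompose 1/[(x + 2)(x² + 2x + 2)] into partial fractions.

Cover-up at x = -2: α = 1/((-2)² + 2·(-2) + 2) = 1/2. Then β = -α = -1/2, γ = -α·(2 - 2) = 0
Result: (1/2)/(x + 2) - ((1/2)x)/(x² + 2x + 2)


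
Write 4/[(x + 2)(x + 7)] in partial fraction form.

4/(x + 2)(x + 7) = P/(x + 2) + Q/(x + 7). P = 4/(-2 + 7) = 4/5, Q = 4/(-7 + 2) = -4/5
Result: (4/5)/(x + 2) - (4/5)/(x + 7)


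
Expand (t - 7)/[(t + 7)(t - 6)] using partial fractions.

At t=-7: P = (1·(-7) - 7)/(-7 - 6) = 14/13. At t=6: Q = (1·6 - 7)/(6 + 7) = -1/13
Result: (14/13)/(t + 7) - (1/13)/(t - 6)


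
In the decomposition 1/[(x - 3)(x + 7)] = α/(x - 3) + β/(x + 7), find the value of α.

Cover-up at x = 3: α = 1/(3 + 7) = 1/10


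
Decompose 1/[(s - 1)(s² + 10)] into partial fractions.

Cover-up at s = 1: A = 1/(1² + 10) = 1/11. Then B = -A = -1/11, C = -A·(0 + 1) = -1/11
Result: (1/11)/(s - 1) - ((1/11)s + 1/11)/(s² + 10)


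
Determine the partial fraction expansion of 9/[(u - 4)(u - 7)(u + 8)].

Using cover-up method: α = -1/4, β = 1/5, γ = 1/20
Result: (-1/4)/(u - 4) + (1/5)/(u - 7) + (1/20)/(u + 8)


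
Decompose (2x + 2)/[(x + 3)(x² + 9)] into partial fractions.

At x=-3: P = (2·(-3) + 2)/((-3)² + 9) = -2/9. Q = -P = 2/9, R = 2 - (-3)·P = 4/3
Result: (-2/9)/(x + 3) + ((2/9)x + 4/3)/(x² + 9)


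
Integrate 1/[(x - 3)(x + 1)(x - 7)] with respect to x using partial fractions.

Cover-up: P = -1/16, Q = 1/32, R = 1/32. Decomposition: (-1/16)/(x - 3) + (1/32)/(x + 1) + (1/32)/(x - 7). Integrate each term: (-1/16) ln|(x - 3)| + (1/32) ln|(x + 1)| + (1/32) ln|(x - 7)| + C


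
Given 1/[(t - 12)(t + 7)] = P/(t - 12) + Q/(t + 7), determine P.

Cover-up at t = 12: P = 1/(12 + 7) = 1/19


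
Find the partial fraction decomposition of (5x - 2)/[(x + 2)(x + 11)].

At x=-2: P = (5·(-2) - 2)/(-2 + 11) = -4/3. At x=-11: Q = (5·(-11) - 2)/(-11 + 2) = 19/3
Result: (-4/3)/(x + 2) + (19/3)/(x + 11)


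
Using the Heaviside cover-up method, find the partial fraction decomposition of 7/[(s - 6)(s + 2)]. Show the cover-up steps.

Cover (s - 6): set s=6, get α = 7/(6 + 2) = 7/8. Cover (s + 2): set s=-2, get β = 7/(-2 - 6) = -7/8.
Result: (7/8)/(s - 6) - (7/8)/(s + 2)


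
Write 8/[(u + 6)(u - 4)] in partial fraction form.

8/(u + 6)(u - 4) = α/(u + 6) + β/(u - 4). α = 8/(-6 - 4) = -4/5, β = 8/(4 + 6) = 4/5
Result: (-4/5)/(u + 6) + (4/5)/(u - 4)
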